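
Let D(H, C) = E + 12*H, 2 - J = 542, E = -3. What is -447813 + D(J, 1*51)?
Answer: -454296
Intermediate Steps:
J = -540 (J = 2 - 1*542 = 2 - 542 = -540)
D(H, C) = -3 + 12*H
-447813 + D(J, 1*51) = -447813 + (-3 + 12*(-540)) = -447813 + (-3 - 6480) = -447813 - 6483 = -454296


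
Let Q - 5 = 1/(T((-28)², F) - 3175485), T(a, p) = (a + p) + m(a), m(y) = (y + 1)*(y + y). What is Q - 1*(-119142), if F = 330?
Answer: 231561122176/1943491 ≈ 1.1915e+5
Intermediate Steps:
m(y) = 2*y*(1 + y) (m(y) = (1 + y)*(2*y) = 2*y*(1 + y))
T(a, p) = a + p + 2*a*(1 + a) (T(a, p) = (a + p) + 2*a*(1 + a) = a + p + 2*a*(1 + a))
Q = 9717454/1943491 (Q = 5 + 1/(((-28)² + 330 + 2*(-28)²*(1 + (-28)²)) - 3175485) = 5 + 1/((784 + 330 + 2*784*(1 + 784)) - 3175485) = 5 + 1/((784 + 330 + 2*784*785) - 3175485) = 5 + 1/((784 + 330 + 1230880) - 3175485) = 5 + 1/(1231994 - 3175485) = 5 + 1/(-1943491) = 5 - 1/1943491 = 9717454/1943491 ≈ 5.0000)
Q - 1*(-119142) = 9717454/1943491 - 1*(-119142) = 9717454/1943491 + 119142 = 231561122176/1943491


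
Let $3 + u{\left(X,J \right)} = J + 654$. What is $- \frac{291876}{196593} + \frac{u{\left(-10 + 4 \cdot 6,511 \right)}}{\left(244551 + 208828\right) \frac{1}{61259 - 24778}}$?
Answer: $\frac{2733809359914}{29710379249} \approx 92.015$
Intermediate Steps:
$u{\left(X,J \right)} = 651 + J$ ($u{\left(X,J \right)} = -3 + \left(J + 654\right) = -3 + \left(654 + J\right) = 651 + J$)
$- \frac{291876}{196593} + \frac{u{\left(-10 + 4 \cdot 6,511 \right)}}{\left(244551 + 208828\right) \frac{1}{61259 - 24778}} = - \frac{291876}{196593} + \frac{651 + 511}{\left(244551 + 208828\right) \frac{1}{61259 - 24778}} = \left(-291876\right) \frac{1}{196593} + \frac{1162}{453379 \cdot \frac{1}{36481}} = - \frac{97292}{65531} + \frac{1162}{453379 \cdot \frac{1}{36481}} = - \frac{97292}{65531} + \frac{1162}{\frac{453379}{36481}} = - \frac{97292}{65531} + 1162 \cdot \frac{36481}{453379} = - \frac{97292}{65531} + \frac{42390922}{453379} = \frac{2733809359914}{29710379249}$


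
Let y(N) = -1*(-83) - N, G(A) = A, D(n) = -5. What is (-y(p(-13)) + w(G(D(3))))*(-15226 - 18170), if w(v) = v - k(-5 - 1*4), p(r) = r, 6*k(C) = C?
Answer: 3322902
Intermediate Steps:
k(C) = C/6
w(v) = 3/2 + v (w(v) = v - (-5 - 1*4)/6 = v - (-5 - 4)/6 = v - (-9)/6 = v - 1*(-3/2) = v + 3/2 = 3/2 + v)
y(N) = 83 - N
(-y(p(-13)) + w(G(D(3))))*(-15226 - 18170) = (-(83 - 1*(-13)) + (3/2 - 5))*(-15226 - 18170) = (-(83 + 13) - 7/2)*(-33396) = (-1*96 - 7/2)*(-33396) = (-96 - 7/2)*(-33396) = -199/2*(-33396) = 3322902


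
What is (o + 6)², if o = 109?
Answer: 13225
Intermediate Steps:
(o + 6)² = (109 + 6)² = 115² = 13225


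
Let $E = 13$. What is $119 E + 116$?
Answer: $1663$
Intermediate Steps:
$119 E + 116 = 119 \cdot 13 + 116 = 1547 + 116 = 1663$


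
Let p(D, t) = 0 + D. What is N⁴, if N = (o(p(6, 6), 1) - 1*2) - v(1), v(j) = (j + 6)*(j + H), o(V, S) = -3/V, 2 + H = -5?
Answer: 38950081/16 ≈ 2.4344e+6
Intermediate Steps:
H = -7 (H = -2 - 5 = -7)
p(D, t) = D
v(j) = (-7 + j)*(6 + j) (v(j) = (j + 6)*(j - 7) = (6 + j)*(-7 + j) = (-7 + j)*(6 + j))
N = 79/2 (N = (-3/6 - 1*2) - (-42 + 1² - 1*1) = (-3*⅙ - 2) - (-42 + 1 - 1) = (-½ - 2) - 1*(-42) = -5/2 + 42 = 79/2 ≈ 39.500)
N⁴ = (79/2)⁴ = 38950081/16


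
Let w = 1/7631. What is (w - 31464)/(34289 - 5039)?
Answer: -240101783/223206750 ≈ -1.0757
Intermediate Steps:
w = 1/7631 ≈ 0.00013104
(w - 31464)/(34289 - 5039) = (1/7631 - 31464)/(34289 - 5039) = -240101783/7631/29250 = -240101783/7631*1/29250 = -240101783/223206750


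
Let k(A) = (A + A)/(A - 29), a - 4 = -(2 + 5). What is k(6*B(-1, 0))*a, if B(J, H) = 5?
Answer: -180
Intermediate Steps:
a = -3 (a = 4 - (2 + 5) = 4 - 1*7 = 4 - 7 = -3)
k(A) = 2*A/(-29 + A) (k(A) = (2*A)/(-29 + A) = 2*A/(-29 + A))
k(6*B(-1, 0))*a = (2*(6*5)/(-29 + 6*5))*(-3) = (2*30/(-29 + 30))*(-3) = (2*30/1)*(-3) = (2*30*1)*(-3) = 60*(-3) = -180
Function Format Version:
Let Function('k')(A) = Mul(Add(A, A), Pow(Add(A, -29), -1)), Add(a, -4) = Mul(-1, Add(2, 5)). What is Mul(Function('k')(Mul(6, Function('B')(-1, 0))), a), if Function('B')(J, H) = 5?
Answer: -180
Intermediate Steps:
a = -3 (a = Add(4, Mul(-1, Add(2, 5))) = Add(4, Mul(-1, 7)) = Add(4, -7) = -3)
Function('k')(A) = Mul(2, A, Pow(Add(-29, A), -1)) (Function('k')(A) = Mul(Mul(2, A), Pow(Add(-29, A), -1)) = Mul(2, A, Pow(Add(-29, A), -1)))
Mul(Function('k')(Mul(6, Function('B')(-1, 0))), a) = Mul(Mul(2, Mul(6, 5), Pow(Add(-29, Mul(6, 5)), -1)), -3) = Mul(Mul(2, 30, Pow(Add(-29, 30), -1)), -3) = Mul(Mul(2, 30, Pow(1, -1)), -3) = Mul(Mul(2, 30, 1), -3) = Mul(60, -3) = -180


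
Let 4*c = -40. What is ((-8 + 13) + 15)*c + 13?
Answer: -187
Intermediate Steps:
c = -10 (c = (¼)*(-40) = -10)
((-8 + 13) + 15)*c + 13 = ((-8 + 13) + 15)*(-10) + 13 = (5 + 15)*(-10) + 13 = 20*(-10) + 13 = -200 + 13 = -187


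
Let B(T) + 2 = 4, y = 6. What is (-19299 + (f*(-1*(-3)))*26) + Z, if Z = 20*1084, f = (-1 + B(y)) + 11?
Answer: 3317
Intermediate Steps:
B(T) = 2 (B(T) = -2 + 4 = 2)
f = 12 (f = (-1 + 2) + 11 = 1 + 11 = 12)
Z = 21680
(-19299 + (f*(-1*(-3)))*26) + Z = (-19299 + (12*(-1*(-3)))*26) + 21680 = (-19299 + (12*3)*26) + 21680 = (-19299 + 36*26) + 21680 = (-19299 + 936) + 21680 = -18363 + 21680 = 3317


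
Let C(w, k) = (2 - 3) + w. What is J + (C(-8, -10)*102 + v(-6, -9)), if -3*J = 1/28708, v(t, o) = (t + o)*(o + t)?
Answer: -59683933/86124 ≈ -693.00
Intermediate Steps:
C(w, k) = -1 + w
v(t, o) = (o + t)**2 (v(t, o) = (o + t)*(o + t) = (o + t)**2)
J = -1/86124 (J = -1/3/28708 = -1/3*1/28708 = -1/86124 ≈ -1.1611e-5)
J + (C(-8, -10)*102 + v(-6, -9)) = -1/86124 + ((-1 - 8)*102 + (-9 - 6)**2) = -1/86124 + (-9*102 + (-15)**2) = -1/86124 + (-918 + 225) = -1/86124 - 693 = -59683933/86124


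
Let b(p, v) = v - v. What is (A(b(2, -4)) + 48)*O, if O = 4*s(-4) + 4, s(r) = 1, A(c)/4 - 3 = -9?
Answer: 192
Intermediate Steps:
b(p, v) = 0
A(c) = -24 (A(c) = 12 + 4*(-9) = 12 - 36 = -24)
O = 8 (O = 4*1 + 4 = 4 + 4 = 8)
(A(b(2, -4)) + 48)*O = (-24 + 48)*8 = 24*8 = 192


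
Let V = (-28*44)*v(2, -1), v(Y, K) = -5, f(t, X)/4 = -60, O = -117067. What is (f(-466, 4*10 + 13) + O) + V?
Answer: -111147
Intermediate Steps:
f(t, X) = -240 (f(t, X) = 4*(-60) = -240)
V = 6160 (V = -28*44*(-5) = -1232*(-5) = 6160)
(f(-466, 4*10 + 13) + O) + V = (-240 - 117067) + 6160 = -117307 + 6160 = -111147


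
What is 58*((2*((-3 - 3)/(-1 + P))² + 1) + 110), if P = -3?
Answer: 6699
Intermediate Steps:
58*((2*((-3 - 3)/(-1 + P))² + 1) + 110) = 58*((2*((-3 - 3)/(-1 - 3))² + 1) + 110) = 58*((2*(-6/(-4))² + 1) + 110) = 58*((2*(-6*(-¼))² + 1) + 110) = 58*((2*(3/2)² + 1) + 110) = 58*((2*(9/4) + 1) + 110) = 58*((9/2 + 1) + 110) = 58*(11/2 + 110) = 58*(231/2) = 6699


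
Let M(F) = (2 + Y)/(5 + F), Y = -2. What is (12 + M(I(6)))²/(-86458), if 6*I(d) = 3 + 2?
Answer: -72/43229 ≈ -0.0016655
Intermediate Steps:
I(d) = ⅚ (I(d) = (3 + 2)/6 = (⅙)*5 = ⅚)
M(F) = 0 (M(F) = (2 - 2)/(5 + F) = 0/(5 + F) = 0)
(12 + M(I(6)))²/(-86458) = (12 + 0)²/(-86458) = 12²*(-1/86458) = 144*(-1/86458) = -72/43229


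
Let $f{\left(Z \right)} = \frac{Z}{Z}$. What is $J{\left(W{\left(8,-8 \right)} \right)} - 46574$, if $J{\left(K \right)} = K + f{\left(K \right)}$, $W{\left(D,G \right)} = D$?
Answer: $-46565$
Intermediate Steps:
$f{\left(Z \right)} = 1$
$J{\left(K \right)} = 1 + K$ ($J{\left(K \right)} = K + 1 = 1 + K$)
$J{\left(W{\left(8,-8 \right)} \right)} - 46574 = \left(1 + 8\right) - 46574 = 9 - 46574 = -46565$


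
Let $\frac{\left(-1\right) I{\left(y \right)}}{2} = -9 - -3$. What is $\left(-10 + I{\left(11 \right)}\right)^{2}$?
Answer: $4$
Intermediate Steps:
$I{\left(y \right)} = 12$ ($I{\left(y \right)} = - 2 \left(-9 - -3\right) = - 2 \left(-9 + 3\right) = \left(-2\right) \left(-6\right) = 12$)
$\left(-10 + I{\left(11 \right)}\right)^{2} = \left(-10 + 12\right)^{2} = 2^{2} = 4$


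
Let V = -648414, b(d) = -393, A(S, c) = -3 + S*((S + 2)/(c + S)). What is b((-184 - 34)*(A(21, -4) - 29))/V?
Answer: 131/216138 ≈ 0.00060609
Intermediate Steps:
A(S, c) = -3 + S*(2 + S)/(S + c) (A(S, c) = -3 + S*((2 + S)/(S + c)) = -3 + S*(2 + S)/(S + c))
b((-184 - 34)*(A(21, -4) - 29))/V = -393/(-648414) = -393*(-1/648414) = 131/216138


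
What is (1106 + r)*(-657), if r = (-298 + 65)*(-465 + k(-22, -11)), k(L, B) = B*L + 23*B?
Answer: -73593198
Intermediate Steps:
k(L, B) = 23*B + B*L
r = 110908 (r = (-298 + 65)*(-465 - 11*(23 - 22)) = -233*(-465 - 11*1) = -233*(-465 - 11) = -233*(-476) = 110908)
(1106 + r)*(-657) = (1106 + 110908)*(-657) = 112014*(-657) = -73593198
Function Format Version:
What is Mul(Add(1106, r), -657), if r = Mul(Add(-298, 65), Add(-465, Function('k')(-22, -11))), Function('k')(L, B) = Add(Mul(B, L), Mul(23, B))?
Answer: -73593198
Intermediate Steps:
Function('k')(L, B) = Add(Mul(23, B), Mul(B, L))
r = 110908 (r = Mul(Add(-298, 65), Add(-465, Mul(-11, Add(23, -22)))) = Mul(-233, Add(-465, Mul(-11, 1))) = Mul(-233, Add(-465, -11)) = Mul(-233, -476) = 110908)
Mul(Add(1106, r), -657) = Mul(Add(1106, 110908), -657) = Mul(112014, -657) = -73593198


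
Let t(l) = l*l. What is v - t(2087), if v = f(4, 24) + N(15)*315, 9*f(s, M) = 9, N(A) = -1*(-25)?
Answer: -4347693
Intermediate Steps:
N(A) = 25
f(s, M) = 1 (f(s, M) = (⅑)*9 = 1)
v = 7876 (v = 1 + 25*315 = 1 + 7875 = 7876)
t(l) = l²
v - t(2087) = 7876 - 1*2087² = 7876 - 1*4355569 = 7876 - 4355569 = -4347693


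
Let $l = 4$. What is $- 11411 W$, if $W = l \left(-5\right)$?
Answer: $228220$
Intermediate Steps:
$W = -20$ ($W = 4 \left(-5\right) = -20$)
$- 11411 W = \left(-11411\right) \left(-20\right) = 228220$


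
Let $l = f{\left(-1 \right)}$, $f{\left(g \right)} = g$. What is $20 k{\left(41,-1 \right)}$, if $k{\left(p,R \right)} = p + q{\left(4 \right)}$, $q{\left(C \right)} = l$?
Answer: $800$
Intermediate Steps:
$l = -1$
$q{\left(C \right)} = -1$
$k{\left(p,R \right)} = -1 + p$ ($k{\left(p,R \right)} = p - 1 = -1 + p$)
$20 k{\left(41,-1 \right)} = 20 \left(-1 + 41\right) = 20 \cdot 40 = 800$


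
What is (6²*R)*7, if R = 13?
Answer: 3276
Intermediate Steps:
(6²*R)*7 = (6²*13)*7 = (36*13)*7 = 468*7 = 3276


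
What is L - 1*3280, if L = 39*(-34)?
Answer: -4606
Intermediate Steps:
L = -1326
L - 1*3280 = -1326 - 1*3280 = -1326 - 3280 = -4606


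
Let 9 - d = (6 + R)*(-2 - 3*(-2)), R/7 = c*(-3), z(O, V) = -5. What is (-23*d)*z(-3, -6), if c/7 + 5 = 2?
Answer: -204585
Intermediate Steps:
c = -21 (c = -35 + 7*2 = -35 + 14 = -21)
R = 441 (R = 7*(-21*(-3)) = 7*63 = 441)
d = -1779 (d = 9 - (6 + 441)*(-2 - 3*(-2)) = 9 - 447*(-2 + 6) = 9 - 447*4 = 9 - 1*1788 = 9 - 1788 = -1779)
(-23*d)*z(-3, -6) = -23*(-1779)*(-5) = 40917*(-5) = -204585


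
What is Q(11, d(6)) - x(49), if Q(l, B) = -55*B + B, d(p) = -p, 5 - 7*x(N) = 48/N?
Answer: 110935/343 ≈ 323.43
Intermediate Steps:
x(N) = 5/7 - 48/(7*N)
Q(l, B) = -54*B
Q(11, d(6)) - x(49) = -(-54)*6 - (-48 + 5*49)/(7*49) = -54*(-6) - (-48 + 245)/(7*49) = 324 - 197/(7*49) = 324 - 1*197/343 = 324 - 197/343 = 110935/343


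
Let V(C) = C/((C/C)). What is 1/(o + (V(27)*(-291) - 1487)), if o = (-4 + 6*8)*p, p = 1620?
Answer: 1/61936 ≈ 1.6146e-5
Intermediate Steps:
V(C) = C (V(C) = C/1 = C*1 = C)
o = 71280 (o = (-4 + 6*8)*1620 = (-4 + 48)*1620 = 44*1620 = 71280)
1/(o + (V(27)*(-291) - 1487)) = 1/(71280 + (27*(-291) - 1487)) = 1/(71280 + (-7857 - 1487)) = 1/(71280 - 9344) = 1/61936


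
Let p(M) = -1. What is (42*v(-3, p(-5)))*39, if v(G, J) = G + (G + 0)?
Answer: -9828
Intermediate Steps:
v(G, J) = 2*G (v(G, J) = G + G = 2*G)
(42*v(-3, p(-5)))*39 = (42*(2*(-3)))*39 = (42*(-6))*39 = -252*39 = -9828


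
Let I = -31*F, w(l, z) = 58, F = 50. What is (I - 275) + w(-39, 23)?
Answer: -1767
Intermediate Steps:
I = -1550 (I = -31*50 = -1550)
(I - 275) + w(-39, 23) = (-1550 - 275) + 58 = -1825 + 58 = -1767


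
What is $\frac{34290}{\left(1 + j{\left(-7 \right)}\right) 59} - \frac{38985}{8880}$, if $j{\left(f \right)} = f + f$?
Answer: $- \frac{22293113}{454064} \approx -49.097$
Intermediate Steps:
$j{\left(f \right)} = 2 f$
$\frac{34290}{\left(1 + j{\left(-7 \right)}\right) 59} - \frac{38985}{8880} = \frac{34290}{\left(1 + 2 \left(-7\right)\right) 59} - \frac{38985}{8880} = \frac{34290}{\left(1 - 14\right) 59} - \frac{2599}{592} = \frac{34290}{\left(-13\right) 59} - \frac{2599}{592} = \frac{34290}{-767} - \frac{2599}{592} = 34290 \left(- \frac{1}{767}\right) - \frac{2599}{592} = - \frac{34290}{767} - \frac{2599}{592} = - \frac{22293113}{454064}$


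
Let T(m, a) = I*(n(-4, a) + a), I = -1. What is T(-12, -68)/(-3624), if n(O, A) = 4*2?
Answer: -5/302 ≈ -0.016556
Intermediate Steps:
n(O, A) = 8
T(m, a) = -8 - a (T(m, a) = -(8 + a) = -8 - a)
T(-12, -68)/(-3624) = (-8 - 1*(-68))/(-3624) = (-8 + 68)*(-1/3624) = 60*(-1/3624) = -5/302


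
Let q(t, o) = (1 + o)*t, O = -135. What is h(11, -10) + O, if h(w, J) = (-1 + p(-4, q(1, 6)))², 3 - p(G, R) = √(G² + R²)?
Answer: -135 + (2 - √65)² ≈ -98.249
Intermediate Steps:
q(t, o) = t*(1 + o)
p(G, R) = 3 - √(G² + R²)
h(w, J) = (2 - √65)² (h(w, J) = (-1 + (3 - √((-4)² + (1*(1 + 6))²)))² = (-1 + (3 - √(16 + (1*7)²)))² = (-1 + (3 - √(16 + 7²)))² = (-1 + (3 - √(16 + 49)))² = (-1 + (3 - √65))² = (2 - √65)²)
h(11, -10) + O = (2 - √65)² - 135 = -135 + (2 - √65)²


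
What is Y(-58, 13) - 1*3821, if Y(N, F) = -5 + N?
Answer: -3884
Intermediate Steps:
Y(-58, 13) - 1*3821 = (-5 - 58) - 1*3821 = -63 - 3821 = -3884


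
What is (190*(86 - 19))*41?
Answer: 521930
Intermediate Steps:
(190*(86 - 19))*41 = (190*67)*41 = 12730*41 = 521930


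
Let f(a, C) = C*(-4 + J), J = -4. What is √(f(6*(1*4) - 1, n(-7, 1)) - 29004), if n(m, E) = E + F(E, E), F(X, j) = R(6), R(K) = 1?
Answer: 2*I*√7255 ≈ 170.35*I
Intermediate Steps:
F(X, j) = 1
n(m, E) = 1 + E (n(m, E) = E + 1 = 1 + E)
f(a, C) = -8*C (f(a, C) = C*(-4 - 4) = C*(-8) = -8*C)
√(f(6*(1*4) - 1, n(-7, 1)) - 29004) = √(-8*(1 + 1) - 29004) = √(-8*2 - 29004) = √(-16 - 29004) = √(-29020) = 2*I*√7255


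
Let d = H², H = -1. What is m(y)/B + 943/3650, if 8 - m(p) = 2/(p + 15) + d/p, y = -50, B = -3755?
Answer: 12290192/47970125 ≈ 0.25621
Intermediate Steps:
d = 1 (d = (-1)² = 1)
m(p) = 8 - 1/p - 2/(15 + p) (m(p) = 8 - (2/(p + 15) + 1/p) = 8 - (2/(15 + p) + 1/p) = 8 - (1/p + 2/(15 + p)) = 8 + (-1/p - 2/(15 + p)) = 8 - 1/p - 2/(15 + p))
m(y)/B + 943/3650 = ((-15 + 8*(-50)² + 117*(-50))/((-50)*(15 - 50)))/(-3755) + 943/3650 = -1/50*(-15 + 8*2500 - 5850)/(-35)*(-1/3755) + 943*(1/3650) = -1/50*(-1/35)*(-15 + 20000 - 5850)*(-1/3755) + 943/3650 = -1/50*(-1/35)*14135*(-1/3755) + 943/3650 = (2827/350)*(-1/3755) + 943/3650 = -2827/1314250 + 943/3650 = 12290192/47970125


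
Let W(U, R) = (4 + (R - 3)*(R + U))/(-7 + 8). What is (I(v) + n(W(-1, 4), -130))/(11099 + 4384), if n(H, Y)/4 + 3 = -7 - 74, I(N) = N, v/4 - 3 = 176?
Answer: 380/15483 ≈ 0.024543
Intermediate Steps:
v = 716 (v = 12 + 4*176 = 12 + 704 = 716)
W(U, R) = 4 + (-3 + R)*(R + U) (W(U, R) = (4 + (-3 + R)*(R + U))/1 = (4 + (-3 + R)*(R + U))*1 = 4 + (-3 + R)*(R + U))
n(H, Y) = -336 (n(H, Y) = -12 + 4*(-7 - 74) = -12 + 4*(-81) = -12 - 324 = -336)
(I(v) + n(W(-1, 4), -130))/(11099 + 4384) = (716 - 336)/(11099 + 4384) = 380/15483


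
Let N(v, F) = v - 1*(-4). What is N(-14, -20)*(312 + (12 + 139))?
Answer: -4630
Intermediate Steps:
N(v, F) = 4 + v (N(v, F) = v + 4 = 4 + v)
N(-14, -20)*(312 + (12 + 139)) = (4 - 14)*(312 + (12 + 139)) = -10*(312 + 151) = -10*463 = -4630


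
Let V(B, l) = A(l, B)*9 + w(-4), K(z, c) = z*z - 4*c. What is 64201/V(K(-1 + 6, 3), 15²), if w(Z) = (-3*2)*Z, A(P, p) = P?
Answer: 64201/2049 ≈ 31.333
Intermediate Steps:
w(Z) = -6*Z
K(z, c) = z² - 4*c
V(B, l) = 24 + 9*l (V(B, l) = l*9 - 6*(-4) = 9*l + 24 = 24 + 9*l)
64201/V(K(-1 + 6, 3), 15²) = 64201/(24 + 9*15²) = 64201/(24 + 9*225) = 64201/(24 + 2025) = 64201/2049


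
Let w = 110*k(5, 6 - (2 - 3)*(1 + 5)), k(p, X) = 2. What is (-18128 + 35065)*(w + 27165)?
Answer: 463819745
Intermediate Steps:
w = 220 (w = 110*2 = 220)
(-18128 + 35065)*(w + 27165) = (-18128 + 35065)*(220 + 27165) = 16937*27385 = 463819745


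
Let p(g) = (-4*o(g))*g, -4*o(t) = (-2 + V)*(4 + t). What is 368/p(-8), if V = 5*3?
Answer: 23/26 ≈ 0.88461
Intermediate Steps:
V = 15
o(t) = -13 - 13*t/4 (o(t) = -(-2 + 15)*(4 + t)/4 = -13*(4 + t)/4 = -(52 + 13*t)/4 = -13 - 13*t/4)
p(g) = g*(52 + 13*g) (p(g) = (-4*(-13 - 13*g/4))*g = (52 + 13*g)*g = g*(52 + 13*g))
368/p(-8) = 368/((13*(-8)*(4 - 8))) = 368/((13*(-8)*(-4))) = 368/416 = 368*(1/416) = 23/26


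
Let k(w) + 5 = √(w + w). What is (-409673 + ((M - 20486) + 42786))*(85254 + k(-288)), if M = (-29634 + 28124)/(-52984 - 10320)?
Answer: -1045249023715809/31652 - 73566776646*I/7913 ≈ -3.3023e+10 - 9.2969e+6*I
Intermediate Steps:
M = 755/31652 (M = -1510/(-63304) = -1510*(-1/63304) = 755/31652 ≈ 0.023853)
k(w) = -5 + √2*√w (k(w) = -5 + √(w + w) = -5 + √(2*w) = -5 + √2*√w)
(-409673 + ((M - 20486) + 42786))*(85254 + k(-288)) = (-409673 + ((755/31652 - 20486) + 42786))*(85254 + (-5 + √2*√(-288))) = (-409673 + (-648422117/31652 + 42786))*(85254 + (-5 + √2*(12*I*√2))) = (-409673 + 705840355/31652)*(85254 + (-5 + 24*I)) = -12261129441*(85249 + 24*I)/31652 = -1045249023715809/31652 - 73566776646*I/7913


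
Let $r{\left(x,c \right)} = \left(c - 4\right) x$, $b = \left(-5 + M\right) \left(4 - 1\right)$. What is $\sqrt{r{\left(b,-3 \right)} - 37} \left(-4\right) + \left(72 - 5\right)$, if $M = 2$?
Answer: $67 - 4 \sqrt{26} \approx 46.604$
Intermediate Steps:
$b = -9$ ($b = \left(-5 + 2\right) \left(4 - 1\right) = \left(-3\right) 3 = -9$)
$r{\left(x,c \right)} = x \left(-4 + c\right)$ ($r{\left(x,c \right)} = \left(-4 + c\right) x = x \left(-4 + c\right)$)
$\sqrt{r{\left(b,-3 \right)} - 37} \left(-4\right) + \left(72 - 5\right) = \sqrt{- 9 \left(-4 - 3\right) - 37} \left(-4\right) + \left(72 - 5\right) = \sqrt{\left(-9\right) \left(-7\right) - 37} \left(-4\right) + 67 = \sqrt{63 - 37} \left(-4\right) + 67 = \sqrt{26} \left(-4\right) + 67 = - 4 \sqrt{26} + 67 = 67 - 4 \sqrt{26}$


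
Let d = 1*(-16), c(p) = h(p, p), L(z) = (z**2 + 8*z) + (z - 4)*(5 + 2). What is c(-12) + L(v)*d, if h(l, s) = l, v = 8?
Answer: -2508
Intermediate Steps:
L(z) = -28 + z**2 + 15*z (L(z) = (z**2 + 8*z) + (-4 + z)*7 = (z**2 + 8*z) + (-28 + 7*z) = -28 + z**2 + 15*z)
c(p) = p
d = -16
c(-12) + L(v)*d = -12 + (-28 + 8**2 + 15*8)*(-16) = -12 + (-28 + 64 + 120)*(-16) = -12 + 156*(-16) = -12 - 2496 = -2508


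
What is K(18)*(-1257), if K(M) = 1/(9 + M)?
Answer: -419/9 ≈ -46.556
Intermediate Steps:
K(18)*(-1257) = -1257/(9 + 18) = -1257/27 = (1/27)*(-1257) = -419/9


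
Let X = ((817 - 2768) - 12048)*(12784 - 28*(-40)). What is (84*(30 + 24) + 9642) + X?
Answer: -194627918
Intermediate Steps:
X = -194642096 (X = (-1951 - 12048)*(12784 + 1120) = -13999*13904 = -194642096)
(84*(30 + 24) + 9642) + X = (84*(30 + 24) + 9642) - 194642096 = (84*54 + 9642) - 194642096 = (4536 + 9642) - 194642096 = 14178 - 194642096 = -194627918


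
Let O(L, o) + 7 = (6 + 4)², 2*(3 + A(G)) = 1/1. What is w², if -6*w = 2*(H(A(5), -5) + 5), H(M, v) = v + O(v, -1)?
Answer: 961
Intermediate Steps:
A(G) = -5/2 (A(G) = -3 + (½)/1 = -3 + (½)*1 = -3 + ½ = -5/2)
O(L, o) = 93 (O(L, o) = -7 + (6 + 4)² = -7 + 10² = -7 + 100 = 93)
H(M, v) = 93 + v (H(M, v) = v + 93 = 93 + v)
w = -31 (w = -((93 - 5) + 5)/3 = -(88 + 5)/3 = -93/3 = -⅙*186 = -31)
w² = (-31)² = 961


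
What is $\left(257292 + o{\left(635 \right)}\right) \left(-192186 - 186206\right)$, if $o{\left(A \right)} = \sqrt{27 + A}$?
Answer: $-97357234464 - 378392 \sqrt{662} \approx -9.7367 \cdot 10^{10}$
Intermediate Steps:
$\left(257292 + o{\left(635 \right)}\right) \left(-192186 - 186206\right) = \left(257292 + \sqrt{27 + 635}\right) \left(-192186 - 186206\right) = \left(257292 + \sqrt{662}\right) \left(-378392\right) = -97357234464 - 378392 \sqrt{662}$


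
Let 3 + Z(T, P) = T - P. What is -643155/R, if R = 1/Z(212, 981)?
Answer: 496515660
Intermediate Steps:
Z(T, P) = -3 + T - P (Z(T, P) = -3 + (T - P) = -3 + T - P)
R = -1/772 (R = 1/(-3 + 212 - 1*981) = 1/(-3 + 212 - 981) = 1/(-772) = -1/772 ≈ -0.0012953)
-643155/R = -643155/(-1/772) = -643155*(-772) = 496515660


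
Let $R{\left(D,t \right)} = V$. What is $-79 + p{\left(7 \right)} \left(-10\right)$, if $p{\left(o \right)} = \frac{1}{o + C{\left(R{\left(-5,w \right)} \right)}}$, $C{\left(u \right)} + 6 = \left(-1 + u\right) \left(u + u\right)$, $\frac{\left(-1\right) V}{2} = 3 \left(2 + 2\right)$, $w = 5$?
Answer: $- \frac{94889}{1201} \approx -79.008$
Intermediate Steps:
$V = -24$ ($V = - 2 \cdot 3 \left(2 + 2\right) = - 2 \cdot 3 \cdot 4 = \left(-2\right) 12 = -24$)
$R{\left(D,t \right)} = -24$
$C{\left(u \right)} = -6 + 2 u \left(-1 + u\right)$ ($C{\left(u \right)} = -6 + \left(-1 + u\right) \left(u + u\right) = -6 + \left(-1 + u\right) 2 u = -6 + 2 u \left(-1 + u\right)$)
$p{\left(o \right)} = \frac{1}{1194 + o}$ ($p{\left(o \right)} = \frac{1}{o - \left(-42 - 1152\right)} = \frac{1}{o + \left(-6 + 48 + 2 \cdot 576\right)} = \frac{1}{o + \left(-6 + 48 + 1152\right)} = \frac{1}{o + 1194} = \frac{1}{1194 + o}$)
$-79 + p{\left(7 \right)} \left(-10\right) = -79 + \frac{1}{1194 + 7} \left(-10\right) = -79 + \frac{1}{1201} \left(-10\right) = -79 - \frac{10}{1201} = - \frac{94889}{1201}$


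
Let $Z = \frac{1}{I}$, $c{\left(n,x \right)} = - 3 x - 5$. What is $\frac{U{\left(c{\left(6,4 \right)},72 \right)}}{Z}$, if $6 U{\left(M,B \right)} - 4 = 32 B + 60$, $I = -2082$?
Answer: $-821696$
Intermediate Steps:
$c{\left(n,x \right)} = -5 - 3 x$
$U{\left(M,B \right)} = \frac{32}{3} + \frac{16 B}{3}$ ($U{\left(M,B \right)} = \frac{2}{3} + \frac{32 B + 60}{6} = \frac{2}{3} + \frac{60 + 32 B}{6} = \frac{2}{3} + \left(10 + \frac{16 B}{3}\right) = \frac{32}{3} + \frac{16 B}{3}$)
$Z = - \frac{1}{2082}$ ($Z = \frac{1}{-2082} = - \frac{1}{2082} \approx -0.00048031$)
$\frac{U{\left(c{\left(6,4 \right)},72 \right)}}{Z} = \frac{\frac{32}{3} + \frac{16}{3} \cdot 72}{- \frac{1}{2082}} = \left(\frac{32}{3} + 384\right) \left(-2082\right) = \frac{1184}{3} \left(-2082\right) = -821696$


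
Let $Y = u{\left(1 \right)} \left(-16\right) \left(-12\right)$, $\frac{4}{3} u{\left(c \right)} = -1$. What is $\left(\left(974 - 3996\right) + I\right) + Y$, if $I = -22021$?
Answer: $-25187$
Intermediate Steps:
$u{\left(c \right)} = - \frac{3}{4}$ ($u{\left(c \right)} = \frac{3}{4} \left(-1\right) = - \frac{3}{4}$)
$Y = -144$ ($Y = \left(- \frac{3}{4}\right) \left(-16\right) \left(-12\right) = 12 \left(-12\right) = -144$)
$\left(\left(974 - 3996\right) + I\right) + Y = \left(\left(974 - 3996\right) - 22021\right) - 144 = \left(-3022 - 22021\right) - 144 = -25043 - 144 = -25187$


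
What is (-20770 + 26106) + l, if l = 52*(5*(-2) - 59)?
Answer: 1748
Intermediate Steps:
l = -3588 (l = 52*(-10 - 59) = 52*(-69) = -3588)
(-20770 + 26106) + l = (-20770 + 26106) - 3588 = 5336 - 3588 = 1748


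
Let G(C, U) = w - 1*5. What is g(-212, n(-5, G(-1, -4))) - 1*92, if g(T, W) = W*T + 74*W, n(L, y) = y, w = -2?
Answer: 874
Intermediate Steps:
G(C, U) = -7 (G(C, U) = -2 - 1*5 = -2 - 5 = -7)
g(T, W) = 74*W + T*W (g(T, W) = T*W + 74*W = 74*W + T*W)
g(-212, n(-5, G(-1, -4))) - 1*92 = -7*(74 - 212) - 1*92 = -7*(-138) - 92 = 966 - 92 = 874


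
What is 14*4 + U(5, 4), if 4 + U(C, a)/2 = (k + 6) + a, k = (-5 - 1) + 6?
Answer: 68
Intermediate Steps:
k = 0 (k = -6 + 6 = 0)
U(C, a) = 4 + 2*a (U(C, a) = -8 + 2*((0 + 6) + a) = -8 + 2*(6 + a) = -8 + (12 + 2*a) = 4 + 2*a)
14*4 + U(5, 4) = 14*4 + (4 + 2*4) = 56 + (4 + 8) = 56 + 12 = 68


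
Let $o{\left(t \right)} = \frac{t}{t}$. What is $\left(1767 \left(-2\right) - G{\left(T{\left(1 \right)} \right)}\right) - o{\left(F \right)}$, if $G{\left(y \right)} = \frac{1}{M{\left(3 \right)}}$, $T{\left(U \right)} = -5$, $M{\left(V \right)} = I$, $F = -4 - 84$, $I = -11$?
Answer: $- \frac{38884}{11} \approx -3534.9$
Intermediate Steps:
$F = -88$ ($F = -4 - 84 = -88$)
$M{\left(V \right)} = -11$
$G{\left(y \right)} = - \frac{1}{11}$ ($G{\left(y \right)} = \frac{1}{-11} = - \frac{1}{11}$)
$o{\left(t \right)} = 1$
$\left(1767 \left(-2\right) - G{\left(T{\left(1 \right)} \right)}\right) - o{\left(F \right)} = \left(1767 \left(-2\right) - - \frac{1}{11}\right) - 1 = \left(-3534 + \frac{1}{11}\right) - 1 = - \frac{38873}{11} - 1 = - \frac{38884}{11}$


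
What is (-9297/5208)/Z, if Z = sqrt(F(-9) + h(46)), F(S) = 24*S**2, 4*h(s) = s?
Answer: -3099*sqrt(7822)/6789496 ≈ -0.040369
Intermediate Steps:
h(s) = s/4
Z = sqrt(7822)/2 (Z = sqrt(24*(-9)**2 + (1/4)*46) = sqrt(24*81 + 23/2) = sqrt(1944 + 23/2) = sqrt(3911/2) = sqrt(7822)/2 ≈ 44.221)
(-9297/5208)/Z = (-9297/5208)/((sqrt(7822)/2)) = (-9297*1/5208)*(sqrt(7822)/3911) = -3099*sqrt(7822)/6789496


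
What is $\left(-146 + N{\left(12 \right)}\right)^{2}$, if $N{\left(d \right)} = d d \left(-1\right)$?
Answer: $84100$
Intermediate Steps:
$N{\left(d \right)} = - d^{2}$ ($N{\left(d \right)} = d^{2} \left(-1\right) = - d^{2}$)
$\left(-146 + N{\left(12 \right)}\right)^{2} = \left(-146 - 12^{2}\right)^{2} = \left(-146 - 144\right)^{2} = \left(-290\right)^{2} = 84100$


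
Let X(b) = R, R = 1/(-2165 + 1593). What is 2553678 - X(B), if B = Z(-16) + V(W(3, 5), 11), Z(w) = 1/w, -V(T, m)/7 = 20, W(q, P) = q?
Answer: 1460703817/572 ≈ 2.5537e+6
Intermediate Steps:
V(T, m) = -140 (V(T, m) = -7*20 = -140)
R = -1/572 (R = 1/(-572) = -1/572 ≈ -0.0017483)
B = -2241/16 (B = 1/(-16) - 140 = -1/16 - 140 = -2241/16 ≈ -140.06)
X(b) = -1/572
2553678 - X(B) = 2553678 - 1*(-1/572) = 2553678 + 1/572 = 1460703817/572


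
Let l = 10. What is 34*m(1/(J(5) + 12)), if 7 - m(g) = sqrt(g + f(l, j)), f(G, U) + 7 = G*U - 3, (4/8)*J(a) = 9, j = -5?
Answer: 238 - 17*I*sqrt(53970)/15 ≈ 238.0 - 263.29*I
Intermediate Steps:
J(a) = 18 (J(a) = 2*9 = 18)
f(G, U) = -10 + G*U (f(G, U) = -7 + (G*U - 3) = -7 + (-3 + G*U) = -10 + G*U)
m(g) = 7 - sqrt(-60 + g) (m(g) = 7 - sqrt(g + (-10 + 10*(-5))) = 7 - sqrt(g + (-10 - 50)) = 7 - sqrt(g - 60) = 7 - sqrt(-60 + g))
34*m(1/(J(5) + 12)) = 34*(7 - sqrt(-60 + 1/(18 + 12))) = 34*(7 - sqrt(-60 + 1/30)) = 34*(7 - sqrt(-1799/30)) = 34*(7 - I*sqrt(53970)/30) = 238 - 17*I*sqrt(53970)/15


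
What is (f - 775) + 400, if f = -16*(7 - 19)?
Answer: -183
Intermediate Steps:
f = 192 (f = -16*(-12) = 192)
(f - 775) + 400 = (192 - 775) + 400 = -583 + 400 = -183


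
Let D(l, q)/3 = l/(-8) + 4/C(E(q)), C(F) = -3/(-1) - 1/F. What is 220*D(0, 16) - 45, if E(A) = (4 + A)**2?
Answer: 91095/109 ≈ 835.73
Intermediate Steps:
C(F) = 3 - 1/F (C(F) = -3*(-1) - 1/F = 3 - 1/F)
D(l, q) = 12/(3 - 1/(4 + q)**2) - 3*l/8 (D(l, q) = 3*(l/(-8) + 4/(3 - 1/((4 + q)**2))) = 3*(l*(-1/8) + 4/(3 - 1/(4 + q)**2)) = 3*(-l/8 + 4/(3 - 1/(4 + q)**2)) = 3*(4/(3 - 1/(4 + q)**2) - l/8) = 12/(3 - 1/(4 + q)**2) - 3*l/8)
220*D(0, 16) - 45 = 220*(12/(3 - 1/(4 + 16)**2) - 3/8*0) - 45 = 220*(12/(3 - 1/20**2) + 0) - 45 = 220*(12/(3 - 1*1/400) + 0) - 45 = 220*(12/(3 - 1/400) + 0) - 45 = 220*(12/(1199/400) + 0) - 45 = 220*(12*(400/1199) + 0) - 45 = 220*(4800/1199 + 0) - 45 = 220*(4800/1199) - 45 = 96000/109 - 45 = 91095/109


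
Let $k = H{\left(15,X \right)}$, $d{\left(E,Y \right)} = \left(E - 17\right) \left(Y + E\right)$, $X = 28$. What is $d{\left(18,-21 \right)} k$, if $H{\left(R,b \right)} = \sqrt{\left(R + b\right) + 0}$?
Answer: $- 3 \sqrt{43} \approx -19.672$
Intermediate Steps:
$d{\left(E,Y \right)} = \left(-17 + E\right) \left(E + Y\right)$
$H{\left(R,b \right)} = \sqrt{R + b}$
$k = \sqrt{43}$ ($k = \sqrt{15 + 28} = \sqrt{43} \approx 6.5574$)
$d{\left(18,-21 \right)} k = \left(18^{2} - 306 - -357 + 18 \left(-21\right)\right) \sqrt{43} = \left(324 - 306 + 357 - 378\right) \sqrt{43} = - 3 \sqrt{43}$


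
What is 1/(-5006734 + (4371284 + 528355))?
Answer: -1/107095 ≈ -9.3375e-6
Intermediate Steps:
1/(-5006734 + (4371284 + 528355)) = 1/(-5006734 + 4899639) = 1/(-107095) = -1/107095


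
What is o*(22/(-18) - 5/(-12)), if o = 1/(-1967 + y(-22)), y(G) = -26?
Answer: 29/71748 ≈ 0.00040419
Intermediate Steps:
o = -1/1993 (o = 1/(-1967 - 26) = 1/(-1993) = -1/1993 ≈ -0.00050176)
o*(22/(-18) - 5/(-12)) = -(22/(-18) - 5/(-12))/1993 = -(22*(-1/18) - 5*(-1/12))/1993 = -(-11/9 + 5/12)/1993 = -1/1993*(-29/36) = 29/71748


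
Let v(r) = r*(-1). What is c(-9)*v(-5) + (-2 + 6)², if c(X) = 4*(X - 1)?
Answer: -184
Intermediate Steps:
v(r) = -r
c(X) = -4 + 4*X (c(X) = 4*(-1 + X) = -4 + 4*X)
c(-9)*v(-5) + (-2 + 6)² = (-4 + 4*(-9))*(-1*(-5)) + (-2 + 6)² = (-4 - 36)*5 + 4² = -40*5 + 16 = -200 + 16 = -184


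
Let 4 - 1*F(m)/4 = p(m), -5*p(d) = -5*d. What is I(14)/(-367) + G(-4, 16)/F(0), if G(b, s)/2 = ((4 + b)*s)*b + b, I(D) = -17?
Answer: -333/734 ≈ -0.45368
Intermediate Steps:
p(d) = d (p(d) = -(-1)*d = d)
F(m) = 16 - 4*m
G(b, s) = 2*b + 2*b*s*(4 + b) (G(b, s) = 2*(((4 + b)*s)*b + b) = 2*((s*(4 + b))*b + b) = 2*(b*s*(4 + b) + b) = 2*(b + b*s*(4 + b)) = 2*b + 2*b*s*(4 + b))
I(14)/(-367) + G(-4, 16)/F(0) = -17/(-367) + (2*(-4)*(1 + 4*16 - 4*16))/(16 - 4*0) = -17*(-1/367) + (2*(-4)*(1 + 64 - 64))/(16 + 0) = 17/367 + (2*(-4)*1)/16 = 17/367 - 8*1/16 = 17/367 - 1/2 = -333/734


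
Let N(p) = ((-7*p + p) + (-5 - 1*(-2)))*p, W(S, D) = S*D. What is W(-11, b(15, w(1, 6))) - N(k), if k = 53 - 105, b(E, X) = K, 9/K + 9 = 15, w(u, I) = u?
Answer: 32103/2 ≈ 16052.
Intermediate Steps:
K = 3/2 (K = 9/(-9 + 15) = 9/6 = 9*(⅙) = 3/2 ≈ 1.5000)
b(E, X) = 3/2
W(S, D) = D*S
k = -52
N(p) = p*(-3 - 6*p) (N(p) = (-6*p + (-5 + 2))*p = (-6*p - 3)*p = (-3 - 6*p)*p = p*(-3 - 6*p))
W(-11, b(15, w(1, 6))) - N(k) = (3/2)*(-11) - (-3)*(-52)*(1 + 2*(-52)) = -33/2 - (-3)*(-52)*(1 - 104) = -33/2 - (-3)*(-52)*(-103) = -33/2 - 1*(-16068) = -33/2 + 16068 = 32103/2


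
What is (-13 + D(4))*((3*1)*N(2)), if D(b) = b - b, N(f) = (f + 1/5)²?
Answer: -4719/25 ≈ -188.76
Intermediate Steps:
N(f) = (⅕ + f)² (N(f) = (f + ⅕)² = (⅕ + f)²)
D(b) = 0
(-13 + D(4))*((3*1)*N(2)) = (-13 + 0)*((3*1)*((1 + 5*2)²/25)) = -39*(1 + 10)²/25 = -39*(1/25)*11² = -39*(1/25)*121 = -39*121/25 = -13*363/25 = -4719/25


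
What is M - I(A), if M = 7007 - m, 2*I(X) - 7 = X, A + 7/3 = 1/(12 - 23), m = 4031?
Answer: 196265/66 ≈ 2973.7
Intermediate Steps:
A = -80/33 (A = -7/3 + 1/(12 - 23) = -7/3 + 1/(-11) = -7/3 - 1/11 = -80/33 ≈ -2.4242)
I(X) = 7/2 + X/2
M = 2976 (M = 7007 - 1*4031 = 7007 - 4031 = 2976)
M - I(A) = 2976 - (7/2 + (1/2)*(-80/33)) = 2976 - (7/2 - 40/33) = 2976 - 1*151/66 = 2976 - 151/66 = 196265/66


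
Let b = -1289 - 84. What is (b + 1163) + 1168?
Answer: 958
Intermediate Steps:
b = -1373
(b + 1163) + 1168 = (-1373 + 1163) + 1168 = -210 + 1168 = 958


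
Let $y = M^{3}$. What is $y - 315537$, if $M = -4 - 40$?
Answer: $-400721$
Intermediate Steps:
$M = -44$ ($M = -4 - 40 = -44$)
$y = -85184$ ($y = \left(-44\right)^{3} = -85184$)
$y - 315537 = -85184 - 315537 = -400721$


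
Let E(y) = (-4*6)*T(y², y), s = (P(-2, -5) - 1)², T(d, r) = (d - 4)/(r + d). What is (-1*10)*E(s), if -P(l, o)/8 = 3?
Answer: 9374904/39125 ≈ 239.61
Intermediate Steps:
P(l, o) = -24 (P(l, o) = -8*3 = -24)
T(d, r) = (-4 + d)/(d + r)
s = 625 (s = (-24 - 1)² = (-25)² = 625)
E(y) = -24*(-4 + y²)/(y + y²) (E(y) = (-4*6)*((-4 + y²)/(y² + y)) = -24*(-4 + y²)/(y + y²))
(-1*10)*E(s) = (-1*10)*(24*(4 - 1*625²)/(625*(1 + 625))) = -240*(4 - 1*390625)/(625*626) = -240*(4 - 390625)/(625*626) = -240*(-390621)/(625*626) = -10*(-4687452/195625) = 9374904/39125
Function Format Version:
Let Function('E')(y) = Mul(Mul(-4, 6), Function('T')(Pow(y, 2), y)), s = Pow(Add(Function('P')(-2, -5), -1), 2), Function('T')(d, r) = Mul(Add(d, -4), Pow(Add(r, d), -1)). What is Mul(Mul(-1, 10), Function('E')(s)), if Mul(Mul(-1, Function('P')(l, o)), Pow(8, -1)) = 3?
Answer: Rational(9374904, 39125) ≈ 239.61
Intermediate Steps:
Function('P')(l, o) = -24 (Function('P')(l, o) = Mul(-8, 3) = -24)
Function('T')(d, r) = Mul(Pow(Add(d, r), -1), Add(-4, d)) (Function('T')(d, r) = Mul(Add(-4, d), Pow(Add(d, r), -1)) = Mul(Pow(Add(d, r), -1), Add(-4, d)))
s = 625 (s = Pow(Add(-24, -1), 2) = Pow(-25, 2) = 625)
Function('E')(y) = Mul(-24, Pow(Add(y, Pow(y, 2)), -1), Add(-4, Pow(y, 2))) (Function('E')(y) = Mul(Mul(-4, 6), Mul(Pow(Add(Pow(y, 2), y), -1), Add(-4, Pow(y, 2)))) = Mul(-24, Mul(Pow(Add(y, Pow(y, 2)), -1), Add(-4, Pow(y, 2)))) = Mul(-24, Pow(Add(y, Pow(y, 2)), -1), Add(-4, Pow(y, 2))))
Mul(Mul(-1, 10), Function('E')(s)) = Mul(Mul(-1, 10), Mul(24, Pow(625, -1), Pow(Add(1, 625), -1), Add(4, Mul(-1, Pow(625, 2))))) = Mul(-10, Mul(24, Rational(1, 625), Pow(626, -1), Add(4, Mul(-1, 390625)))) = Mul(-10, Mul(24, Rational(1, 625), Rational(1, 626), Add(4, -390625))) = Mul(-10, Mul(24, Rational(1, 625), Rational(1, 626), -390621)) = Mul(-10, Rational(-4687452, 195625)) = Rational(9374904, 39125)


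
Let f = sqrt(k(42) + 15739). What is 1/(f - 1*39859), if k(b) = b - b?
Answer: -39859/1588724142 - sqrt(15739)/1588724142 ≈ -2.5168e-5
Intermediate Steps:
k(b) = 0
f = sqrt(15739) (f = sqrt(0 + 15739) = sqrt(15739) ≈ 125.46)
1/(f - 1*39859) = 1/(sqrt(15739) - 1*39859) = 1/(sqrt(15739) - 39859) = 1/(-39859 + sqrt(15739))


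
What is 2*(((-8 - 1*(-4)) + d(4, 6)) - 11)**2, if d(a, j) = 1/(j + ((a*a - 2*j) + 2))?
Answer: 32041/72 ≈ 445.01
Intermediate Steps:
d(a, j) = 1/(2 + a**2 - j) (d(a, j) = 1/(j + ((a**2 - 2*j) + 2)) = 1/(j + (2 + a**2 - 2*j)) = 1/(2 + a**2 - j))
2*(((-8 - 1*(-4)) + d(4, 6)) - 11)**2 = 2*(((-8 - 1*(-4)) + 1/(2 + 4**2 - 1*6)) - 11)**2 = 2*(((-8 + 4) + 1/(2 + 16 - 6)) - 11)**2 = 2*((-4 + 1/12) - 11)**2 = 2*(-47/12 - 11)**2 = 2*(-179/12)**2 = 2*(32041/144) = 32041/72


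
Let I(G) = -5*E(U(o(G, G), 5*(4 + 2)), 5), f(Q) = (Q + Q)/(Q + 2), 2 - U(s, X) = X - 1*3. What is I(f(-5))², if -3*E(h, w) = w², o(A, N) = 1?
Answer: 15625/9 ≈ 1736.1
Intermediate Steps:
U(s, X) = 5 - X (U(s, X) = 2 - (X - 1*3) = 2 - (X - 3) = 2 - (-3 + X) = 2 + (3 - X) = 5 - X)
f(Q) = 2*Q/(2 + Q) (f(Q) = (2*Q)/(2 + Q) = 2*Q/(2 + Q))
E(h, w) = -w²/3
I(G) = 125/3 (I(G) = -(-5)*5²/3 = -(-5)*25/3 = -5*(-25/3) = 125/3)
I(f(-5))² = (125/3)² = 15625/9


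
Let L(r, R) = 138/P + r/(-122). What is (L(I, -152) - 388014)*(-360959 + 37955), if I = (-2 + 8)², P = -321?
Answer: 818030921818440/6527 ≈ 1.2533e+11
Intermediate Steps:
I = 36 (I = 6² = 36)
L(r, R) = -46/107 - r/122 (L(r, R) = 138/(-321) + r/(-122) = 138*(-1/321) + r*(-1/122) = -46/107 - r/122)
(L(I, -152) - 388014)*(-360959 + 37955) = ((-46/107 - 1/122*36) - 388014)*(-360959 + 37955) = ((-46/107 - 18/61) - 388014)*(-323004) = (-4732/6527 - 388014)*(-323004) = -2532572110/6527*(-323004) = 818030921818440/6527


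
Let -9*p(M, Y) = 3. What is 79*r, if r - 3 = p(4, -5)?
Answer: 632/3 ≈ 210.67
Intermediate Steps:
p(M, Y) = -⅓ (p(M, Y) = -⅑*3 = -⅓)
r = 8/3 (r = 3 - ⅓ = 8/3 ≈ 2.6667)
79*r = 79*(8/3) = 632/3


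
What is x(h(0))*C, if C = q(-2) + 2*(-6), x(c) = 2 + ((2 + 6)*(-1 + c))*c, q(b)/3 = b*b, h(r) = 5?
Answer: 0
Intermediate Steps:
q(b) = 3*b² (q(b) = 3*(b*b) = 3*b²)
x(c) = 2 + c*(-8 + 8*c) (x(c) = 2 + (8*(-1 + c))*c = 2 + (-8 + 8*c)*c = 2 + c*(-8 + 8*c))
C = 0 (C = 3*(-2)² + 2*(-6) = 3*4 - 12 = 12 - 12 = 0)
x(h(0))*C = (2 - 8*5 + 8*5²)*0 = (2 - 40 + 8*25)*0 = (2 - 40 + 200)*0 = 162*0 = 0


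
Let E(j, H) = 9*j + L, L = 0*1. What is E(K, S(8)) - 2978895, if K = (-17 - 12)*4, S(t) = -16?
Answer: -2979939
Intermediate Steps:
L = 0
K = -116 (K = -29*4 = -116)
E(j, H) = 9*j (E(j, H) = 9*j + 0 = 9*j)
E(K, S(8)) - 2978895 = 9*(-116) - 2978895 = -1044 - 2978895 = -2979939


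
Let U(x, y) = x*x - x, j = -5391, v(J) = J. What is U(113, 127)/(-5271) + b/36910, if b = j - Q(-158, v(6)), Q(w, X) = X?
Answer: -70797221/27793230 ≈ -2.5473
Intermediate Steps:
U(x, y) = x**2 - x
b = -5397 (b = -5391 - 1*6 = -5391 - 6 = -5397)
U(113, 127)/(-5271) + b/36910 = (113*(-1 + 113))/(-5271) - 5397/36910 = (113*112)*(-1/5271) - 5397*1/36910 = 12656*(-1/5271) - 5397/36910 = -1808/753 - 5397/36910 = -70797221/27793230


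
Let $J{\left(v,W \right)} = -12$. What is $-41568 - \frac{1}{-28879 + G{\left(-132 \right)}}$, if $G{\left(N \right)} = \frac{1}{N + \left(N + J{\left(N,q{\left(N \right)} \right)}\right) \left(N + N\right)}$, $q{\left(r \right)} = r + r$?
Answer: $- \frac{45477554952996}{1094052035} \approx -41568.0$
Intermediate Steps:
$q{\left(r \right)} = 2 r$
$G{\left(N \right)} = \frac{1}{N + 2 N \left(-12 + N\right)}$ ($G{\left(N \right)} = \frac{1}{N + \left(N - 12\right) \left(N + N\right)} = \frac{1}{N + \left(-12 + N\right) 2 N} = \frac{1}{N + 2 N \left(-12 + N\right)}$)
$-41568 - \frac{1}{-28879 + G{\left(-132 \right)}} = -41568 - \frac{1}{-28879 + \frac{1}{\left(-132\right) \left(-23 + 2 \left(-132\right)\right)}} = -41568 - \frac{1}{-28879 - \frac{1}{132 \left(-23 - 264\right)}} = -41568 - \frac{1}{-28879 - \frac{1}{132 \left(-287\right)}} = -41568 - \frac{1}{-28879 - - \frac{1}{37884}} = -41568 - \frac{1}{-28879 + \frac{1}{37884}} = -41568 - \frac{1}{- \frac{1094052035}{37884}} = -41568 - - \frac{37884}{1094052035} = -41568 + \frac{37884}{1094052035} = - \frac{45477554952996}{1094052035}$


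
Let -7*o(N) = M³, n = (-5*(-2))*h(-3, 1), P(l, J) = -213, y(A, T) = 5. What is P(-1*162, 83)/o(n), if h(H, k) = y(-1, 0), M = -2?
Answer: -1491/8 ≈ -186.38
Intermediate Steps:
h(H, k) = 5
n = 50 (n = -5*(-2)*5 = 10*5 = 50)
o(N) = 8/7 (o(N) = -⅐*(-2)³ = -⅐*(-8) = 8/7)
P(-1*162, 83)/o(n) = -213/8/7 = -213*7/8 = -1491/8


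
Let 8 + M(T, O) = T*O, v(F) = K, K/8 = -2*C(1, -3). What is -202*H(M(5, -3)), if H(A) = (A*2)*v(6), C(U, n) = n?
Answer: 446016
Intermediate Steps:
K = 48 (K = 8*(-2*(-3)) = 8*6 = 48)
v(F) = 48
M(T, O) = -8 + O*T (M(T, O) = -8 + T*O = -8 + O*T)
H(A) = 96*A (H(A) = (A*2)*48 = (2*A)*48 = 96*A)
-202*H(M(5, -3)) = -19392*(-8 - 3*5) = -19392*(-8 - 15) = -19392*(-23) = -202*(-2208) = 446016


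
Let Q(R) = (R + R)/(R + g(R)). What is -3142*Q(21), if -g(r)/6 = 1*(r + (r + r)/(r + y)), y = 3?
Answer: 12568/11 ≈ 1142.5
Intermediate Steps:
g(r) = -6*r - 12*r/(3 + r) (g(r) = -6*(r + (r + r)/(r + 3)) = -6*(r + (2*r)/(3 + r)) = -6*(r + 2*r/(3 + r)) = -6*r - 12*r/(3 + r))
Q(R) = 2*R/(R - 6*R*(5 + R)/(3 + R)) (Q(R) = (R + R)/(R - 6*R*(5 + R)/(3 + R)) = (2*R)/(R - 6*R*(5 + R)/(3 + R)) = 2*R/(R - 6*R*(5 + R)/(3 + R)))
-3142*Q(21) = -6284*(3 + 21)/(-27 - 5*21) = -6284*24/(-27 - 105) = -6284*24/(-132) = -6284*(-1)*24/132 = -3142*(-4/11) = 12568/11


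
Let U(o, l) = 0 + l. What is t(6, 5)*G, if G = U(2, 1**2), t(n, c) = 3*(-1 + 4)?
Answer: 9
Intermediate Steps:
t(n, c) = 9 (t(n, c) = 3*3 = 9)
U(o, l) = l
G = 1 (G = 1**2 = 1)
t(6, 5)*G = 9*1 = 9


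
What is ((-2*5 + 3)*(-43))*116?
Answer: 34916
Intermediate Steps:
((-2*5 + 3)*(-43))*116 = ((-10 + 3)*(-43))*116 = -7*(-43)*116 = 301*116 = 34916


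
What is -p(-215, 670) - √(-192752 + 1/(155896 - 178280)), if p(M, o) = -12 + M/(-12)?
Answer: -71/12 - 3*I*√670674501759/5596 ≈ -5.9167 - 439.04*I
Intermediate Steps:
p(M, o) = -12 - M/12 (p(M, o) = -12 + M*(-1/12) = -12 - M/12)
-p(-215, 670) - √(-192752 + 1/(155896 - 178280)) = -(-12 - 1/12*(-215)) - √(-192752 + 1/(155896 - 178280)) = -(-12 + 215/12) - √(-192752 + 1/(-22384)) = -1*71/12 - √(-192752 - 1/22384) = -71/12 - √(-4314560769/22384) = -71/12 - 3*I*√670674501759/5596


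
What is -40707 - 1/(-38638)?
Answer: -1572837065/38638 ≈ -40707.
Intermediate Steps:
-40707 - 1/(-38638) = -40707 - 1*(-1/38638) = -40707 + 1/38638 = -1572837065/38638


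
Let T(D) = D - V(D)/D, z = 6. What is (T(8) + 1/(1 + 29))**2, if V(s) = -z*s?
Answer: 177241/900 ≈ 196.93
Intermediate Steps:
V(s) = -6*s
T(D) = 6 + D (T(D) = D - (-6*D)/D = D - 1*(-6) = D + 6 = 6 + D)
(T(8) + 1/(1 + 29))**2 = ((6 + 8) + 1/(1 + 29))**2 = (14 + 1/30)**2 = (421/30)**2 = 177241/900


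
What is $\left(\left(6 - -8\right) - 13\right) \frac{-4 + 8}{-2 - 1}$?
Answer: $- \frac{4}{3} \approx -1.3333$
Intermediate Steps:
$\left(\left(6 - -8\right) - 13\right) \frac{-4 + 8}{-2 - 1} = \left(\left(6 + 8\right) - 13\right) \frac{4}{-3} = \left(14 - 13\right) 4 \left(- \frac{1}{3}\right) = 1 \left(- \frac{4}{3}\right) = - \frac{4}{3}$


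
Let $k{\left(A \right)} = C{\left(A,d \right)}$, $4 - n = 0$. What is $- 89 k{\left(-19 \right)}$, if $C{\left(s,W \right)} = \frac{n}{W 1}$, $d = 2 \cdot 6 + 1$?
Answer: $- \frac{356}{13} \approx -27.385$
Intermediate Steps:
$n = 4$ ($n = 4 - 0 = 4 + 0 = 4$)
$d = 13$ ($d = 12 + 1 = 13$)
$C{\left(s,W \right)} = \frac{4}{W}$ ($C{\left(s,W \right)} = \frac{4}{W 1} = \frac{4}{W}$)
$k{\left(A \right)} = \frac{4}{13}$
$- 89 k{\left(-19 \right)} = \left(-89\right) \frac{4}{13} = - \frac{356}{13}$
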